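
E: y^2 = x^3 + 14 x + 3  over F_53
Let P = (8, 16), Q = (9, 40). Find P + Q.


P != Q, so use the chord formula.
s = (y2 - y1) / (x2 - x1) = (24) / (1) mod 53 = 24
x3 = s^2 - x1 - x2 mod 53 = 24^2 - 8 - 9 = 29
y3 = s (x1 - x3) - y1 mod 53 = 24 * (8 - 29) - 16 = 10

P + Q = (29, 10)


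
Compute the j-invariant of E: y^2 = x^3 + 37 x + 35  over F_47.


Delta = -16(4 a^3 + 27 b^2) mod 47 = 6
-1728 * (4 a)^3 = -1728 * (4*37)^3 mod 47 = 13
j = 13 * 6^(-1) mod 47 = 10

j = 10 (mod 47)


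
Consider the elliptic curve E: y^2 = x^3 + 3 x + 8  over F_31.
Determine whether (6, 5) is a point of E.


Check whether y^2 = x^3 + 3 x + 8 (mod 31) for (x, y) = (6, 5).
LHS: y^2 = 5^2 mod 31 = 25
RHS: x^3 + 3 x + 8 = 6^3 + 3*6 + 8 mod 31 = 25
LHS = RHS

Yes, on the curve


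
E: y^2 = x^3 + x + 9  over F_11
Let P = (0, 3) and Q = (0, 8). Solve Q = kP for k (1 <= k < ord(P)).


Enumerate multiples of P until we hit Q = (0, 8):
  1P = (0, 3)
  2P = (4, 0)
  3P = (0, 8)
Match found at i = 3.

k = 3


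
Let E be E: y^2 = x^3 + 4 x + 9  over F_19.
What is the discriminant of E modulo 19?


4 a^3 + 27 b^2 = 4*4^3 + 27*9^2 = 256 + 2187 = 2443
Delta = -16 * (2443) = -39088
Delta mod 19 = 14

Delta = 14 (mod 19)


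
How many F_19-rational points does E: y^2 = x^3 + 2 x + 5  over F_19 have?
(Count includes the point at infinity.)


For each x in F_19, count y with y^2 = x^3 + 2 x + 5 mod 19:
  x = 0: RHS = 5, y in [9, 10]  -> 2 point(s)
  x = 2: RHS = 17, y in [6, 13]  -> 2 point(s)
  x = 3: RHS = 0, y in [0]  -> 1 point(s)
  x = 4: RHS = 1, y in [1, 18]  -> 2 point(s)
  x = 5: RHS = 7, y in [8, 11]  -> 2 point(s)
  x = 6: RHS = 5, y in [9, 10]  -> 2 point(s)
  x = 7: RHS = 1, y in [1, 18]  -> 2 point(s)
  x = 8: RHS = 1, y in [1, 18]  -> 2 point(s)
  x = 9: RHS = 11, y in [7, 12]  -> 2 point(s)
  x = 11: RHS = 9, y in [3, 16]  -> 2 point(s)
  x = 12: RHS = 9, y in [3, 16]  -> 2 point(s)
  x = 13: RHS = 5, y in [9, 10]  -> 2 point(s)
  x = 15: RHS = 9, y in [3, 16]  -> 2 point(s)
Affine points: 25. Add the point at infinity: total = 26.

#E(F_19) = 26


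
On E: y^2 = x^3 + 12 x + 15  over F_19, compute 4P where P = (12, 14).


k = 4 = 100_2 (binary, LSB first: 001)
Double-and-add from P = (12, 14):
  bit 0 = 0: acc unchanged = O
  bit 1 = 0: acc unchanged = O
  bit 2 = 1: acc = O + (9, 15) = (9, 15)

4P = (9, 15)


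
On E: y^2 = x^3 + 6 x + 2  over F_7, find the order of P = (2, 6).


Compute successive multiples of P until we hit O:
  1P = (2, 6)
  2P = (0, 4)
  3P = (6, 4)
  4P = (1, 4)
  5P = (1, 3)
  6P = (6, 3)
  7P = (0, 3)
  8P = (2, 1)
  ... (continuing to 9P)
  9P = O

ord(P) = 9


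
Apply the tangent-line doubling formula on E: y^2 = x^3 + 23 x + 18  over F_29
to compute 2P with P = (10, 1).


Doubling: s = (3 x1^2 + a) / (2 y1)
s = (3*10^2 + 23) / (2*1) mod 29 = 2
x3 = s^2 - 2 x1 mod 29 = 2^2 - 2*10 = 13
y3 = s (x1 - x3) - y1 mod 29 = 2 * (10 - 13) - 1 = 22

2P = (13, 22)


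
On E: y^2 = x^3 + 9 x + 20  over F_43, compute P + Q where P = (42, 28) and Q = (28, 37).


P != Q, so use the chord formula.
s = (y2 - y1) / (x2 - x1) = (9) / (29) mod 43 = 27
x3 = s^2 - x1 - x2 mod 43 = 27^2 - 42 - 28 = 14
y3 = s (x1 - x3) - y1 mod 43 = 27 * (42 - 14) - 28 = 40

P + Q = (14, 40)


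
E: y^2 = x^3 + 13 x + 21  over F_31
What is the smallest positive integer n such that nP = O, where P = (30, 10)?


Compute successive multiples of P until we hit O:
  1P = (30, 10)
  2P = (20, 29)
  3P = (6, 25)
  4P = (23, 5)
  5P = (19, 20)
  6P = (21, 10)
  7P = (11, 21)
  8P = (10, 29)
  ... (continuing to 34P)
  34P = O

ord(P) = 34


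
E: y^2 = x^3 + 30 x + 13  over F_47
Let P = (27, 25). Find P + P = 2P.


Doubling: s = (3 x1^2 + a) / (2 y1)
s = (3*27^2 + 30) / (2*25) mod 47 = 34
x3 = s^2 - 2 x1 mod 47 = 34^2 - 2*27 = 21
y3 = s (x1 - x3) - y1 mod 47 = 34 * (27 - 21) - 25 = 38

2P = (21, 38)


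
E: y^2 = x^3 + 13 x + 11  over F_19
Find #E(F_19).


For each x in F_19, count y with y^2 = x^3 + 13 x + 11 mod 19:
  x = 0: RHS = 11, y in [7, 12]  -> 2 point(s)
  x = 1: RHS = 6, y in [5, 14]  -> 2 point(s)
  x = 2: RHS = 7, y in [8, 11]  -> 2 point(s)
  x = 3: RHS = 1, y in [1, 18]  -> 2 point(s)
  x = 5: RHS = 11, y in [7, 12]  -> 2 point(s)
  x = 6: RHS = 1, y in [1, 18]  -> 2 point(s)
  x = 8: RHS = 0, y in [0]  -> 1 point(s)
  x = 10: RHS = 1, y in [1, 18]  -> 2 point(s)
  x = 14: RHS = 11, y in [7, 12]  -> 2 point(s)
  x = 15: RHS = 9, y in [3, 16]  -> 2 point(s)
  x = 18: RHS = 16, y in [4, 15]  -> 2 point(s)
Affine points: 21. Add the point at infinity: total = 22.

#E(F_19) = 22


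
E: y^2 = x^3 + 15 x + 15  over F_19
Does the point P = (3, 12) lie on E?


Check whether y^2 = x^3 + 15 x + 15 (mod 19) for (x, y) = (3, 12).
LHS: y^2 = 12^2 mod 19 = 11
RHS: x^3 + 15 x + 15 = 3^3 + 15*3 + 15 mod 19 = 11
LHS = RHS

Yes, on the curve


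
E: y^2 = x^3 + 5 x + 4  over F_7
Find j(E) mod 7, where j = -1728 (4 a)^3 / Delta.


Delta = -16(4 a^3 + 27 b^2) mod 7 = 5
-1728 * (4 a)^3 = -1728 * (4*5)^3 mod 7 = 6
j = 6 * 5^(-1) mod 7 = 4

j = 4 (mod 7)


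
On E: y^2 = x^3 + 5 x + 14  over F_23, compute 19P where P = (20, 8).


k = 19 = 10011_2 (binary, LSB first: 11001)
Double-and-add from P = (20, 8):
  bit 0 = 1: acc = O + (20, 8) = (20, 8)
  bit 1 = 1: acc = (20, 8) + (10, 12) = (18, 5)
  bit 2 = 0: acc unchanged = (18, 5)
  bit 3 = 0: acc unchanged = (18, 5)
  bit 4 = 1: acc = (18, 5) + (7, 1) = (16, 2)

19P = (16, 2)


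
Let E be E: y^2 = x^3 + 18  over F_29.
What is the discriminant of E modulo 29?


4 a^3 + 27 b^2 = 4*0^3 + 27*18^2 = 0 + 8748 = 8748
Delta = -16 * (8748) = -139968
Delta mod 29 = 15

Delta = 15 (mod 29)


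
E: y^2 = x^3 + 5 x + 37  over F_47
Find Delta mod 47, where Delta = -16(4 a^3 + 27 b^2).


4 a^3 + 27 b^2 = 4*5^3 + 27*37^2 = 500 + 36963 = 37463
Delta = -16 * (37463) = -599408
Delta mod 47 = 30

Delta = 30 (mod 47)


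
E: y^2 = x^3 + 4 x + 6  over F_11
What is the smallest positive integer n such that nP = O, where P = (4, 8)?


Compute successive multiples of P until we hit O:
  1P = (4, 8)
  2P = (6, 2)
  3P = (10, 10)
  4P = (2, 0)
  5P = (10, 1)
  6P = (6, 9)
  7P = (4, 3)
  8P = O

ord(P) = 8


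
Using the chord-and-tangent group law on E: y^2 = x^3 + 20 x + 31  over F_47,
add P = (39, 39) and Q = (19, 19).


P != Q, so use the chord formula.
s = (y2 - y1) / (x2 - x1) = (27) / (27) mod 47 = 1
x3 = s^2 - x1 - x2 mod 47 = 1^2 - 39 - 19 = 37
y3 = s (x1 - x3) - y1 mod 47 = 1 * (39 - 37) - 39 = 10

P + Q = (37, 10)


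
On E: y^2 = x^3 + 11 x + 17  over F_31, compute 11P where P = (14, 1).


k = 11 = 1011_2 (binary, LSB first: 1101)
Double-and-add from P = (14, 1):
  bit 0 = 1: acc = O + (14, 1) = (14, 1)
  bit 1 = 1: acc = (14, 1) + (28, 22) = (30, 6)
  bit 2 = 0: acc unchanged = (30, 6)
  bit 3 = 1: acc = (30, 6) + (13, 30) = (27, 8)

11P = (27, 8)


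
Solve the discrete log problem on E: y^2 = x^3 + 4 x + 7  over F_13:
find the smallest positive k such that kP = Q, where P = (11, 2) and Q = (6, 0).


Enumerate multiples of P until we hit Q = (6, 0):
  1P = (11, 2)
  2P = (7, 1)
  3P = (4, 3)
  4P = (2, 6)
  5P = (1, 8)
  6P = (5, 10)
  7P = (6, 0)
Match found at i = 7.

k = 7


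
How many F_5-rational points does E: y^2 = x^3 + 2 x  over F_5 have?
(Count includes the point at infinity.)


For each x in F_5, count y with y^2 = x^3 + 2 x + 0 mod 5:
  x = 0: RHS = 0, y in [0]  -> 1 point(s)
Affine points: 1. Add the point at infinity: total = 2.

#E(F_5) = 2


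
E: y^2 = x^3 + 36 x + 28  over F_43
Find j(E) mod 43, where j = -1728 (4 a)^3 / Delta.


Delta = -16(4 a^3 + 27 b^2) mod 43 = 2
-1728 * (4 a)^3 = -1728 * (4*36)^3 mod 43 = 4
j = 4 * 2^(-1) mod 43 = 2

j = 2 (mod 43)


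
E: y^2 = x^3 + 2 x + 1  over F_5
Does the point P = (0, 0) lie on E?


Check whether y^2 = x^3 + 2 x + 1 (mod 5) for (x, y) = (0, 0).
LHS: y^2 = 0^2 mod 5 = 0
RHS: x^3 + 2 x + 1 = 0^3 + 2*0 + 1 mod 5 = 1
LHS != RHS

No, not on the curve


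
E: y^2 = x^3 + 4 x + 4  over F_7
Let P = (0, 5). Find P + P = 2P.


Doubling: s = (3 x1^2 + a) / (2 y1)
s = (3*0^2 + 4) / (2*5) mod 7 = 6
x3 = s^2 - 2 x1 mod 7 = 6^2 - 2*0 = 1
y3 = s (x1 - x3) - y1 mod 7 = 6 * (0 - 1) - 5 = 3

2P = (1, 3)


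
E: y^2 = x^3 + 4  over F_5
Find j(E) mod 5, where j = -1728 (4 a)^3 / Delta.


Delta = -16(4 a^3 + 27 b^2) mod 5 = 3
-1728 * (4 a)^3 = -1728 * (4*0)^3 mod 5 = 0
j = 0 * 3^(-1) mod 5 = 0

j = 0 (mod 5)


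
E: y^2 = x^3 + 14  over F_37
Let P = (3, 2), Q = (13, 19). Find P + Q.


P != Q, so use the chord formula.
s = (y2 - y1) / (x2 - x1) = (17) / (10) mod 37 = 35
x3 = s^2 - x1 - x2 mod 37 = 35^2 - 3 - 13 = 25
y3 = s (x1 - x3) - y1 mod 37 = 35 * (3 - 25) - 2 = 5

P + Q = (25, 5)


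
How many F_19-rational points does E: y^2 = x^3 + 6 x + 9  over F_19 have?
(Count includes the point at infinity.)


For each x in F_19, count y with y^2 = x^3 + 6 x + 9 mod 19:
  x = 0: RHS = 9, y in [3, 16]  -> 2 point(s)
  x = 1: RHS = 16, y in [4, 15]  -> 2 point(s)
  x = 3: RHS = 16, y in [4, 15]  -> 2 point(s)
  x = 10: RHS = 5, y in [9, 10]  -> 2 point(s)
  x = 11: RHS = 0, y in [0]  -> 1 point(s)
  x = 12: RHS = 4, y in [2, 17]  -> 2 point(s)
  x = 13: RHS = 4, y in [2, 17]  -> 2 point(s)
  x = 14: RHS = 6, y in [5, 14]  -> 2 point(s)
  x = 15: RHS = 16, y in [4, 15]  -> 2 point(s)
Affine points: 17. Add the point at infinity: total = 18.

#E(F_19) = 18


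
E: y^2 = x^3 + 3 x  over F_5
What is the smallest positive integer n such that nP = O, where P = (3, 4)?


Compute successive multiples of P until we hit O:
  1P = (3, 4)
  2P = (4, 1)
  3P = (2, 3)
  4P = (1, 3)
  5P = (0, 0)
  6P = (1, 2)
  7P = (2, 2)
  8P = (4, 4)
  ... (continuing to 10P)
  10P = O

ord(P) = 10


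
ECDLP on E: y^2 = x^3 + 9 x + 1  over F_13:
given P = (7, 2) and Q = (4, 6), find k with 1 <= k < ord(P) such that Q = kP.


Enumerate multiples of P until we hit Q = (4, 6):
  1P = (7, 2)
  2P = (12, 11)
  3P = (4, 6)
Match found at i = 3.

k = 3


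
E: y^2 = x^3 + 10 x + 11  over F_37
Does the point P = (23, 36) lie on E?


Check whether y^2 = x^3 + 10 x + 11 (mod 37) for (x, y) = (23, 36).
LHS: y^2 = 36^2 mod 37 = 1
RHS: x^3 + 10 x + 11 = 23^3 + 10*23 + 11 mod 37 = 13
LHS != RHS

No, not on the curve


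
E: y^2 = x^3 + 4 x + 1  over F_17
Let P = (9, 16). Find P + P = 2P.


Doubling: s = (3 x1^2 + a) / (2 y1)
s = (3*9^2 + 4) / (2*16) mod 17 = 4
x3 = s^2 - 2 x1 mod 17 = 4^2 - 2*9 = 15
y3 = s (x1 - x3) - y1 mod 17 = 4 * (9 - 15) - 16 = 11

2P = (15, 11)


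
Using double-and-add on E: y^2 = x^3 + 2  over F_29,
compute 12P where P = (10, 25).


k = 12 = 1100_2 (binary, LSB first: 0011)
Double-and-add from P = (10, 25):
  bit 0 = 0: acc unchanged = O
  bit 1 = 0: acc unchanged = O
  bit 2 = 1: acc = O + (25, 24) = (25, 24)
  bit 3 = 1: acc = (25, 24) + (9, 21) = (28, 28)

12P = (28, 28)


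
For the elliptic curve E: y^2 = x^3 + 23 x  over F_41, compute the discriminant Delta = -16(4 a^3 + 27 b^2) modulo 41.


4 a^3 + 27 b^2 = 4*23^3 + 27*0^2 = 48668 + 0 = 48668
Delta = -16 * (48668) = -778688
Delta mod 41 = 25

Delta = 25 (mod 41)


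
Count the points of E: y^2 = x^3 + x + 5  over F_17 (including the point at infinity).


For each x in F_17, count y with y^2 = x^3 + 1 x + 5 mod 17:
  x = 2: RHS = 15, y in [7, 10]  -> 2 point(s)
  x = 3: RHS = 1, y in [1, 16]  -> 2 point(s)
  x = 5: RHS = 16, y in [4, 13]  -> 2 point(s)
  x = 7: RHS = 15, y in [7, 10]  -> 2 point(s)
  x = 8: RHS = 15, y in [7, 10]  -> 2 point(s)
  x = 11: RHS = 4, y in [2, 15]  -> 2 point(s)
  x = 14: RHS = 9, y in [3, 14]  -> 2 point(s)
Affine points: 14. Add the point at infinity: total = 15.

#E(F_17) = 15


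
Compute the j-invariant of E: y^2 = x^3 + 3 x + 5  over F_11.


Delta = -16(4 a^3 + 27 b^2) mod 11 = 1
-1728 * (4 a)^3 = -1728 * (4*3)^3 mod 11 = 10
j = 10 * 1^(-1) mod 11 = 10

j = 10 (mod 11)


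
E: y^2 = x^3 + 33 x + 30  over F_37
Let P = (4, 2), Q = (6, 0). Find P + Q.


P != Q, so use the chord formula.
s = (y2 - y1) / (x2 - x1) = (35) / (2) mod 37 = 36
x3 = s^2 - x1 - x2 mod 37 = 36^2 - 4 - 6 = 28
y3 = s (x1 - x3) - y1 mod 37 = 36 * (4 - 28) - 2 = 22

P + Q = (28, 22)


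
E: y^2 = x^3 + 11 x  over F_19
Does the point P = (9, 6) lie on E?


Check whether y^2 = x^3 + 11 x + 0 (mod 19) for (x, y) = (9, 6).
LHS: y^2 = 6^2 mod 19 = 17
RHS: x^3 + 11 x + 0 = 9^3 + 11*9 + 0 mod 19 = 11
LHS != RHS

No, not on the curve


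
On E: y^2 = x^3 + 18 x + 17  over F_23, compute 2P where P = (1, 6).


k = 2 = 10_2 (binary, LSB first: 01)
Double-and-add from P = (1, 6):
  bit 0 = 0: acc unchanged = O
  bit 1 = 1: acc = O + (14, 0) = (14, 0)

2P = (14, 0)


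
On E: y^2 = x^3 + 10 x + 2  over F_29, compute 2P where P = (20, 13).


Doubling: s = (3 x1^2 + a) / (2 y1)
s = (3*20^2 + 10) / (2*13) mod 29 = 22
x3 = s^2 - 2 x1 mod 29 = 22^2 - 2*20 = 9
y3 = s (x1 - x3) - y1 mod 29 = 22 * (20 - 9) - 13 = 26

2P = (9, 26)


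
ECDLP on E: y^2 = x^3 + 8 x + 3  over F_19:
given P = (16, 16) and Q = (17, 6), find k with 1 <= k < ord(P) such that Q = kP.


Enumerate multiples of P until we hit Q = (17, 6):
  1P = (16, 16)
  2P = (11, 15)
  3P = (8, 16)
  4P = (14, 3)
  5P = (17, 6)
Match found at i = 5.

k = 5


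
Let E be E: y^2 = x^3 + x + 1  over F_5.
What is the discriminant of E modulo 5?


4 a^3 + 27 b^2 = 4*1^3 + 27*1^2 = 4 + 27 = 31
Delta = -16 * (31) = -496
Delta mod 5 = 4

Delta = 4 (mod 5)


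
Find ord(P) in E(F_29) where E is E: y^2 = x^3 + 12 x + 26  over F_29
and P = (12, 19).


Compute successive multiples of P until we hit O:
  1P = (12, 19)
  2P = (6, 16)
  3P = (4, 14)
  4P = (22, 11)
  5P = (20, 28)
  6P = (25, 28)
  7P = (28, 19)
  8P = (18, 10)
  ... (continuing to 32P)
  32P = O

ord(P) = 32


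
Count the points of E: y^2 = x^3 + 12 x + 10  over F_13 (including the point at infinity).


For each x in F_13, count y with y^2 = x^3 + 12 x + 10 mod 13:
  x = 0: RHS = 10, y in [6, 7]  -> 2 point(s)
  x = 1: RHS = 10, y in [6, 7]  -> 2 point(s)
  x = 2: RHS = 3, y in [4, 9]  -> 2 point(s)
  x = 5: RHS = 0, y in [0]  -> 1 point(s)
  x = 6: RHS = 12, y in [5, 8]  -> 2 point(s)
  x = 10: RHS = 12, y in [5, 8]  -> 2 point(s)
  x = 11: RHS = 4, y in [2, 11]  -> 2 point(s)
  x = 12: RHS = 10, y in [6, 7]  -> 2 point(s)
Affine points: 15. Add the point at infinity: total = 16.

#E(F_13) = 16


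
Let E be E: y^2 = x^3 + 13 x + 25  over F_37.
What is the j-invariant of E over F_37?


Delta = -16(4 a^3 + 27 b^2) mod 37 = 18
-1728 * (4 a)^3 = -1728 * (4*13)^3 mod 37 = 14
j = 14 * 18^(-1) mod 37 = 9

j = 9 (mod 37)


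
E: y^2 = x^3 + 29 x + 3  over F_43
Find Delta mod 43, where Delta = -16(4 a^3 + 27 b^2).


4 a^3 + 27 b^2 = 4*29^3 + 27*3^2 = 97556 + 243 = 97799
Delta = -16 * (97799) = -1564784
Delta mod 43 = 29

Delta = 29 (mod 43)


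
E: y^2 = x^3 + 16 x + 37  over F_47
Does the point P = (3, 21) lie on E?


Check whether y^2 = x^3 + 16 x + 37 (mod 47) for (x, y) = (3, 21).
LHS: y^2 = 21^2 mod 47 = 18
RHS: x^3 + 16 x + 37 = 3^3 + 16*3 + 37 mod 47 = 18
LHS = RHS

Yes, on the curve


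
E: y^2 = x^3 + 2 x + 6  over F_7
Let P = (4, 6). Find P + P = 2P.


Doubling: s = (3 x1^2 + a) / (2 y1)
s = (3*4^2 + 2) / (2*6) mod 7 = 3
x3 = s^2 - 2 x1 mod 7 = 3^2 - 2*4 = 1
y3 = s (x1 - x3) - y1 mod 7 = 3 * (4 - 1) - 6 = 3

2P = (1, 3)


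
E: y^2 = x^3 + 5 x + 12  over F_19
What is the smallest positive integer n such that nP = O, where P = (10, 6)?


Compute successive multiples of P until we hit O:
  1P = (10, 6)
  2P = (6, 7)
  3P = (9, 8)
  4P = (4, 1)
  5P = (2, 7)
  6P = (18, 14)
  7P = (11, 12)
  8P = (15, 2)
  ... (continuing to 19P)
  19P = O

ord(P) = 19


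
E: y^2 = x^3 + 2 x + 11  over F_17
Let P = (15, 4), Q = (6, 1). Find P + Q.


P != Q, so use the chord formula.
s = (y2 - y1) / (x2 - x1) = (14) / (8) mod 17 = 6
x3 = s^2 - x1 - x2 mod 17 = 6^2 - 15 - 6 = 15
y3 = s (x1 - x3) - y1 mod 17 = 6 * (15 - 15) - 4 = 13

P + Q = (15, 13)


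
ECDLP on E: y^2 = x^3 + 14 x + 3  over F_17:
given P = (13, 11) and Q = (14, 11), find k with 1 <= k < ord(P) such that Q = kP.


Enumerate multiples of P until we hit Q = (14, 11):
  1P = (13, 11)
  2P = (4, 2)
  3P = (1, 1)
  4P = (7, 11)
  5P = (14, 6)
  6P = (15, 16)
  7P = (8, 10)
  8P = (11, 3)
  9P = (9, 5)
  10P = (10, 2)
  11P = (3, 2)
  12P = (3, 15)
  13P = (10, 15)
  14P = (9, 12)
  15P = (11, 14)
  16P = (8, 7)
  17P = (15, 1)
  18P = (14, 11)
Match found at i = 18.

k = 18


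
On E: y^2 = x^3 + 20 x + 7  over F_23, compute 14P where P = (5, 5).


k = 14 = 1110_2 (binary, LSB first: 0111)
Double-and-add from P = (5, 5):
  bit 0 = 0: acc unchanged = O
  bit 1 = 1: acc = O + (17, 19) = (17, 19)
  bit 2 = 1: acc = (17, 19) + (15, 18) = (20, 14)
  bit 3 = 1: acc = (20, 14) + (22, 20) = (13, 7)

14P = (13, 7)


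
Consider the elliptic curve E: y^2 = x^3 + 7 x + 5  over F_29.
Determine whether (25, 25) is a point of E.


Check whether y^2 = x^3 + 7 x + 5 (mod 29) for (x, y) = (25, 25).
LHS: y^2 = 25^2 mod 29 = 16
RHS: x^3 + 7 x + 5 = 25^3 + 7*25 + 5 mod 29 = 0
LHS != RHS

No, not on the curve


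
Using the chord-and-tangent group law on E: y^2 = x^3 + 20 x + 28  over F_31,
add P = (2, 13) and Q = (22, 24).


P != Q, so use the chord formula.
s = (y2 - y1) / (x2 - x1) = (11) / (20) mod 31 = 30
x3 = s^2 - x1 - x2 mod 31 = 30^2 - 2 - 22 = 8
y3 = s (x1 - x3) - y1 mod 31 = 30 * (2 - 8) - 13 = 24

P + Q = (8, 24)


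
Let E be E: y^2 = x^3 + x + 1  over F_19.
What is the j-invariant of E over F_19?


Delta = -16(4 a^3 + 27 b^2) mod 19 = 17
-1728 * (4 a)^3 = -1728 * (4*1)^3 mod 19 = 7
j = 7 * 17^(-1) mod 19 = 6

j = 6 (mod 19)


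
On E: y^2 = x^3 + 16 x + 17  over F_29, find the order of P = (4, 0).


Compute successive multiples of P until we hit O:
  1P = (4, 0)
  2P = O

ord(P) = 2


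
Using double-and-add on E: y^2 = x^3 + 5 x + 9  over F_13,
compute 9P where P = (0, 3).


k = 9 = 1001_2 (binary, LSB first: 1001)
Double-and-add from P = (0, 3):
  bit 0 = 1: acc = O + (0, 3) = (0, 3)
  bit 1 = 0: acc unchanged = (0, 3)
  bit 2 = 0: acc unchanged = (0, 3)
  bit 3 = 1: acc = (0, 3) + (2, 12) = (2, 1)

9P = (2, 1)


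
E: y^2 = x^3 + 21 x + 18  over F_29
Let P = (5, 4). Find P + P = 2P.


Doubling: s = (3 x1^2 + a) / (2 y1)
s = (3*5^2 + 21) / (2*4) mod 29 = 12
x3 = s^2 - 2 x1 mod 29 = 12^2 - 2*5 = 18
y3 = s (x1 - x3) - y1 mod 29 = 12 * (5 - 18) - 4 = 14

2P = (18, 14)


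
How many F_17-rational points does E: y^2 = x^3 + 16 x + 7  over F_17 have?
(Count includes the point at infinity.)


For each x in F_17, count y with y^2 = x^3 + 16 x + 7 mod 17:
  x = 2: RHS = 13, y in [8, 9]  -> 2 point(s)
  x = 4: RHS = 16, y in [4, 13]  -> 2 point(s)
  x = 5: RHS = 8, y in [5, 12]  -> 2 point(s)
  x = 6: RHS = 13, y in [8, 9]  -> 2 point(s)
  x = 8: RHS = 1, y in [1, 16]  -> 2 point(s)
  x = 9: RHS = 13, y in [8, 9]  -> 2 point(s)
  x = 11: RHS = 1, y in [1, 16]  -> 2 point(s)
  x = 13: RHS = 15, y in [7, 10]  -> 2 point(s)
  x = 14: RHS = 0, y in [0]  -> 1 point(s)
  x = 15: RHS = 1, y in [1, 16]  -> 2 point(s)
Affine points: 19. Add the point at infinity: total = 20.

#E(F_17) = 20


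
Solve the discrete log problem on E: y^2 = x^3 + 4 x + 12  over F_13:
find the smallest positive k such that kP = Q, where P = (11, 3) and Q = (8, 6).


Enumerate multiples of P until we hit Q = (8, 6):
  1P = (11, 3)
  2P = (1, 2)
  3P = (4, 12)
  4P = (10, 5)
  5P = (9, 6)
  6P = (5, 1)
  7P = (0, 5)
  8P = (3, 5)
  9P = (8, 6)
Match found at i = 9.

k = 9


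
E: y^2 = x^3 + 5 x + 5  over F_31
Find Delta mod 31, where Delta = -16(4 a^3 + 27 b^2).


4 a^3 + 27 b^2 = 4*5^3 + 27*5^2 = 500 + 675 = 1175
Delta = -16 * (1175) = -18800
Delta mod 31 = 17

Delta = 17 (mod 31)


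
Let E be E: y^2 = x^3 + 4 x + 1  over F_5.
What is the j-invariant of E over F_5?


Delta = -16(4 a^3 + 27 b^2) mod 5 = 2
-1728 * (4 a)^3 = -1728 * (4*4)^3 mod 5 = 2
j = 2 * 2^(-1) mod 5 = 1

j = 1 (mod 5)


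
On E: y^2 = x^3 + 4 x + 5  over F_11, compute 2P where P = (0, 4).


k = 2 = 10_2 (binary, LSB first: 01)
Double-and-add from P = (0, 4):
  bit 0 = 0: acc unchanged = O
  bit 1 = 1: acc = O + (3, 0) = (3, 0)

2P = (3, 0)


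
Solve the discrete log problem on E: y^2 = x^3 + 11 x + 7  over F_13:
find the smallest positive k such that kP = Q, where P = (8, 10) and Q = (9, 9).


Enumerate multiples of P until we hit Q = (9, 9):
  1P = (8, 10)
  2P = (6, 9)
  3P = (9, 9)
Match found at i = 3.

k = 3


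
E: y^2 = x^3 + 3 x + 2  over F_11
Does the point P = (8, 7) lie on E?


Check whether y^2 = x^3 + 3 x + 2 (mod 11) for (x, y) = (8, 7).
LHS: y^2 = 7^2 mod 11 = 5
RHS: x^3 + 3 x + 2 = 8^3 + 3*8 + 2 mod 11 = 10
LHS != RHS

No, not on the curve


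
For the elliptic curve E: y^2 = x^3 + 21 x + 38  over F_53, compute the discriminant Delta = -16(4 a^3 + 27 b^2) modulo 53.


4 a^3 + 27 b^2 = 4*21^3 + 27*38^2 = 37044 + 38988 = 76032
Delta = -16 * (76032) = -1216512
Delta mod 53 = 50

Delta = 50 (mod 53)


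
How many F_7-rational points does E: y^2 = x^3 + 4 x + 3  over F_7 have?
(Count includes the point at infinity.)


For each x in F_7, count y with y^2 = x^3 + 4 x + 3 mod 7:
  x = 1: RHS = 1, y in [1, 6]  -> 2 point(s)
  x = 3: RHS = 0, y in [0]  -> 1 point(s)
  x = 5: RHS = 1, y in [1, 6]  -> 2 point(s)
Affine points: 5. Add the point at infinity: total = 6.

#E(F_7) = 6


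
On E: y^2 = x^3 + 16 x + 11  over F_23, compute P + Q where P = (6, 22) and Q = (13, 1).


P != Q, so use the chord formula.
s = (y2 - y1) / (x2 - x1) = (2) / (7) mod 23 = 20
x3 = s^2 - x1 - x2 mod 23 = 20^2 - 6 - 13 = 13
y3 = s (x1 - x3) - y1 mod 23 = 20 * (6 - 13) - 22 = 22

P + Q = (13, 22)


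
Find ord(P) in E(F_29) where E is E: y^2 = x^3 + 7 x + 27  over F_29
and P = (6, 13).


Compute successive multiples of P until we hit O:
  1P = (6, 13)
  2P = (1, 8)
  3P = (23, 28)
  4P = (7, 10)
  5P = (25, 15)
  6P = (5, 10)
  7P = (27, 11)
  8P = (16, 28)
  ... (continuing to 29P)
  29P = O

ord(P) = 29


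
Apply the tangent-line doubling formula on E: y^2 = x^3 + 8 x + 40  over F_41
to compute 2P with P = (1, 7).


Doubling: s = (3 x1^2 + a) / (2 y1)
s = (3*1^2 + 8) / (2*7) mod 41 = 33
x3 = s^2 - 2 x1 mod 41 = 33^2 - 2*1 = 21
y3 = s (x1 - x3) - y1 mod 41 = 33 * (1 - 21) - 7 = 30

2P = (21, 30)


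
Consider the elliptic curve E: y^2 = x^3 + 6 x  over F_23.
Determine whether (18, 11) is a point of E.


Check whether y^2 = x^3 + 6 x + 0 (mod 23) for (x, y) = (18, 11).
LHS: y^2 = 11^2 mod 23 = 6
RHS: x^3 + 6 x + 0 = 18^3 + 6*18 + 0 mod 23 = 6
LHS = RHS

Yes, on the curve


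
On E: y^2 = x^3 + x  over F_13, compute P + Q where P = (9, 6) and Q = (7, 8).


P != Q, so use the chord formula.
s = (y2 - y1) / (x2 - x1) = (2) / (11) mod 13 = 12
x3 = s^2 - x1 - x2 mod 13 = 12^2 - 9 - 7 = 11
y3 = s (x1 - x3) - y1 mod 13 = 12 * (9 - 11) - 6 = 9

P + Q = (11, 9)


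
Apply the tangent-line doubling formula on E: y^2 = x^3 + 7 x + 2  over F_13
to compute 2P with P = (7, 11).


Doubling: s = (3 x1^2 + a) / (2 y1)
s = (3*7^2 + 7) / (2*11) mod 13 = 7
x3 = s^2 - 2 x1 mod 13 = 7^2 - 2*7 = 9
y3 = s (x1 - x3) - y1 mod 13 = 7 * (7 - 9) - 11 = 1

2P = (9, 1)


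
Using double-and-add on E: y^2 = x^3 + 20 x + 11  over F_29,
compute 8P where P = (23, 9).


k = 8 = 1000_2 (binary, LSB first: 0001)
Double-and-add from P = (23, 9):
  bit 0 = 0: acc unchanged = O
  bit 1 = 0: acc unchanged = O
  bit 2 = 0: acc unchanged = O
  bit 3 = 1: acc = O + (10, 14) = (10, 14)

8P = (10, 14)


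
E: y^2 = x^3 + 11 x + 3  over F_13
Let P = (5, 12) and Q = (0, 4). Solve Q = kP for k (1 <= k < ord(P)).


Enumerate multiples of P until we hit Q = (0, 4):
  1P = (5, 12)
  2P = (6, 5)
  3P = (12, 11)
  4P = (0, 4)
Match found at i = 4.

k = 4


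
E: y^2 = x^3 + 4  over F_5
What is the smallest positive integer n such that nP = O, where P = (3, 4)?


Compute successive multiples of P until we hit O:
  1P = (3, 4)
  2P = (0, 3)
  3P = (1, 0)
  4P = (0, 2)
  5P = (3, 1)
  6P = O

ord(P) = 6


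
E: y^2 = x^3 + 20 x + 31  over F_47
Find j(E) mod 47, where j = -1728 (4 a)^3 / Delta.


Delta = -16(4 a^3 + 27 b^2) mod 47 = 17
-1728 * (4 a)^3 = -1728 * (4*20)^3 mod 47 = 37
j = 37 * 17^(-1) mod 47 = 16

j = 16 (mod 47)


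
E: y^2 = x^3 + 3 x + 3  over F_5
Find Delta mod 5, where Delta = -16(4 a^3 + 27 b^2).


4 a^3 + 27 b^2 = 4*3^3 + 27*3^2 = 108 + 243 = 351
Delta = -16 * (351) = -5616
Delta mod 5 = 4

Delta = 4 (mod 5)


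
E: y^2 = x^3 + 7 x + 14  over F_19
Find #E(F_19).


For each x in F_19, count y with y^2 = x^3 + 7 x + 14 mod 19:
  x = 2: RHS = 17, y in [6, 13]  -> 2 point(s)
  x = 3: RHS = 5, y in [9, 10]  -> 2 point(s)
  x = 4: RHS = 11, y in [7, 12]  -> 2 point(s)
  x = 6: RHS = 6, y in [5, 14]  -> 2 point(s)
  x = 7: RHS = 7, y in [8, 11]  -> 2 point(s)
  x = 10: RHS = 1, y in [1, 18]  -> 2 point(s)
  x = 11: RHS = 16, y in [4, 15]  -> 2 point(s)
  x = 14: RHS = 6, y in [5, 14]  -> 2 point(s)
  x = 15: RHS = 17, y in [6, 13]  -> 2 point(s)
  x = 16: RHS = 4, y in [2, 17]  -> 2 point(s)
  x = 17: RHS = 11, y in [7, 12]  -> 2 point(s)
  x = 18: RHS = 6, y in [5, 14]  -> 2 point(s)
Affine points: 24. Add the point at infinity: total = 25.

#E(F_19) = 25


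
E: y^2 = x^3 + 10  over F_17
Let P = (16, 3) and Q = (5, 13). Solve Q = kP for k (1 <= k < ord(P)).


Enumerate multiples of P until we hit Q = (5, 13):
  1P = (16, 3)
  2P = (15, 6)
  3P = (12, 2)
  4P = (5, 4)
  5P = (5, 13)
Match found at i = 5.

k = 5


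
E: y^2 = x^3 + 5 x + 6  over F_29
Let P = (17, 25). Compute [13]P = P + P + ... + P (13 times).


k = 13 = 1101_2 (binary, LSB first: 1011)
Double-and-add from P = (17, 25):
  bit 0 = 1: acc = O + (17, 25) = (17, 25)
  bit 1 = 0: acc unchanged = (17, 25)
  bit 2 = 1: acc = (17, 25) + (6, 7) = (7, 23)
  bit 3 = 1: acc = (7, 23) + (24, 1) = (7, 6)

13P = (7, 6)


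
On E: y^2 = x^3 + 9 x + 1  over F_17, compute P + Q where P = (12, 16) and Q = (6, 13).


P != Q, so use the chord formula.
s = (y2 - y1) / (x2 - x1) = (14) / (11) mod 17 = 9
x3 = s^2 - x1 - x2 mod 17 = 9^2 - 12 - 6 = 12
y3 = s (x1 - x3) - y1 mod 17 = 9 * (12 - 12) - 16 = 1

P + Q = (12, 1)


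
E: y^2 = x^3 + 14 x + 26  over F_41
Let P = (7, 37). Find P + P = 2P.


Doubling: s = (3 x1^2 + a) / (2 y1)
s = (3*7^2 + 14) / (2*37) mod 41 = 26
x3 = s^2 - 2 x1 mod 41 = 26^2 - 2*7 = 6
y3 = s (x1 - x3) - y1 mod 41 = 26 * (7 - 6) - 37 = 30

2P = (6, 30)


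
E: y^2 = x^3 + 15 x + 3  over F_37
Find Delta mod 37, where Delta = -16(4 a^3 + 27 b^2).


4 a^3 + 27 b^2 = 4*15^3 + 27*3^2 = 13500 + 243 = 13743
Delta = -16 * (13743) = -219888
Delta mod 37 = 3

Delta = 3 (mod 37)


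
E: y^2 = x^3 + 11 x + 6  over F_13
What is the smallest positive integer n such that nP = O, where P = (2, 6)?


Compute successive multiples of P until we hit O:
  1P = (2, 6)
  2P = (5, 11)
  3P = (3, 1)
  4P = (7, 6)
  5P = (4, 7)
  6P = (4, 6)
  7P = (7, 7)
  8P = (3, 12)
  ... (continuing to 11P)
  11P = O

ord(P) = 11


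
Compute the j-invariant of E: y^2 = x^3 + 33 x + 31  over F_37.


Delta = -16(4 a^3 + 27 b^2) mod 37 = 14
-1728 * (4 a)^3 = -1728 * (4*33)^3 mod 37 = 10
j = 10 * 14^(-1) mod 37 = 6

j = 6 (mod 37)


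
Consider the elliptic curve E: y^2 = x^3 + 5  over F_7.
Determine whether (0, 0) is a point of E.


Check whether y^2 = x^3 + 0 x + 5 (mod 7) for (x, y) = (0, 0).
LHS: y^2 = 0^2 mod 7 = 0
RHS: x^3 + 0 x + 5 = 0^3 + 0*0 + 5 mod 7 = 5
LHS != RHS

No, not on the curve


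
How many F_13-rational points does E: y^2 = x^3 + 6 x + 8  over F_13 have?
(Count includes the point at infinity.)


For each x in F_13, count y with y^2 = x^3 + 6 x + 8 mod 13:
  x = 3: RHS = 1, y in [1, 12]  -> 2 point(s)
  x = 6: RHS = 0, y in [0]  -> 1 point(s)
  x = 7: RHS = 3, y in [4, 9]  -> 2 point(s)
  x = 8: RHS = 9, y in [3, 10]  -> 2 point(s)
  x = 11: RHS = 1, y in [1, 12]  -> 2 point(s)
  x = 12: RHS = 1, y in [1, 12]  -> 2 point(s)
Affine points: 11. Add the point at infinity: total = 12.

#E(F_13) = 12


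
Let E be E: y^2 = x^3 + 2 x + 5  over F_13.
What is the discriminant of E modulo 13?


4 a^3 + 27 b^2 = 4*2^3 + 27*5^2 = 32 + 675 = 707
Delta = -16 * (707) = -11312
Delta mod 13 = 11

Delta = 11 (mod 13)


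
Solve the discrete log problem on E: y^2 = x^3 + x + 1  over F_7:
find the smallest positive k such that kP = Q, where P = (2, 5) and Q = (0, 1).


Enumerate multiples of P until we hit Q = (0, 1):
  1P = (2, 5)
  2P = (0, 6)
  3P = (0, 1)
Match found at i = 3.

k = 3


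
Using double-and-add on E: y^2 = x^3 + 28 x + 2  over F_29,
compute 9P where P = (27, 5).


k = 9 = 1001_2 (binary, LSB first: 1001)
Double-and-add from P = (27, 5):
  bit 0 = 1: acc = O + (27, 5) = (27, 5)
  bit 1 = 0: acc unchanged = (27, 5)
  bit 2 = 0: acc unchanged = (27, 5)
  bit 3 = 1: acc = (27, 5) + (20, 6) = (27, 24)

9P = (27, 24)


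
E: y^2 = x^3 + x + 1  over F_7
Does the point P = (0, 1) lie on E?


Check whether y^2 = x^3 + 1 x + 1 (mod 7) for (x, y) = (0, 1).
LHS: y^2 = 1^2 mod 7 = 1
RHS: x^3 + 1 x + 1 = 0^3 + 1*0 + 1 mod 7 = 1
LHS = RHS

Yes, on the curve


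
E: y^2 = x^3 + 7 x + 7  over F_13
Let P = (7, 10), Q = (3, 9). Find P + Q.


P != Q, so use the chord formula.
s = (y2 - y1) / (x2 - x1) = (12) / (9) mod 13 = 10
x3 = s^2 - x1 - x2 mod 13 = 10^2 - 7 - 3 = 12
y3 = s (x1 - x3) - y1 mod 13 = 10 * (7 - 12) - 10 = 5

P + Q = (12, 5)


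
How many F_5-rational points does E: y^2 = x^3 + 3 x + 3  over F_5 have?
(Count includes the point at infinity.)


For each x in F_5, count y with y^2 = x^3 + 3 x + 3 mod 5:
  x = 3: RHS = 4, y in [2, 3]  -> 2 point(s)
  x = 4: RHS = 4, y in [2, 3]  -> 2 point(s)
Affine points: 4. Add the point at infinity: total = 5.

#E(F_5) = 5


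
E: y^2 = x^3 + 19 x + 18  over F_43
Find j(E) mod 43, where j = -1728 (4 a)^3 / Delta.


Delta = -16(4 a^3 + 27 b^2) mod 43 = 8
-1728 * (4 a)^3 = -1728 * (4*19)^3 mod 43 = 2
j = 2 * 8^(-1) mod 43 = 11

j = 11 (mod 43)


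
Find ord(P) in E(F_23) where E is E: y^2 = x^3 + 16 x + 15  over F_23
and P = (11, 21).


Compute successive multiples of P until we hit O:
  1P = (11, 21)
  2P = (10, 5)
  3P = (5, 6)
  4P = (19, 5)
  5P = (20, 20)
  6P = (17, 18)
  7P = (1, 20)
  8P = (14, 4)
  ... (continuing to 21P)
  21P = O

ord(P) = 21


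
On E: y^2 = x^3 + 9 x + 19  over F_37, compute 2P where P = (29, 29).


Doubling: s = (3 x1^2 + a) / (2 y1)
s = (3*29^2 + 9) / (2*29) mod 37 = 36
x3 = s^2 - 2 x1 mod 37 = 36^2 - 2*29 = 17
y3 = s (x1 - x3) - y1 mod 37 = 36 * (29 - 17) - 29 = 33

2P = (17, 33)


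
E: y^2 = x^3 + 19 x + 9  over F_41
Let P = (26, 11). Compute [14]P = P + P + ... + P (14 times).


k = 14 = 1110_2 (binary, LSB first: 0111)
Double-and-add from P = (26, 11):
  bit 0 = 0: acc unchanged = O
  bit 1 = 1: acc = O + (34, 5) = (34, 5)
  bit 2 = 1: acc = (34, 5) + (37, 19) = (10, 25)
  bit 3 = 1: acc = (10, 25) + (33, 1) = (18, 19)

14P = (18, 19)


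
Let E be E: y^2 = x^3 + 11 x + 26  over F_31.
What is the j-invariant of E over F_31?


Delta = -16(4 a^3 + 27 b^2) mod 31 = 23
-1728 * (4 a)^3 = -1728 * (4*11)^3 mod 31 = 30
j = 30 * 23^(-1) mod 31 = 4

j = 4 (mod 31)


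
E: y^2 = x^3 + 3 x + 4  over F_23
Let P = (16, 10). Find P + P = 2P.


Doubling: s = (3 x1^2 + a) / (2 y1)
s = (3*16^2 + 3) / (2*10) mod 23 = 19
x3 = s^2 - 2 x1 mod 23 = 19^2 - 2*16 = 7
y3 = s (x1 - x3) - y1 mod 23 = 19 * (16 - 7) - 10 = 0

2P = (7, 0)


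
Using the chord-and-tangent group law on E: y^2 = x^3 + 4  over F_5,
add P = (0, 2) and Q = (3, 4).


P != Q, so use the chord formula.
s = (y2 - y1) / (x2 - x1) = (2) / (3) mod 5 = 4
x3 = s^2 - x1 - x2 mod 5 = 4^2 - 0 - 3 = 3
y3 = s (x1 - x3) - y1 mod 5 = 4 * (0 - 3) - 2 = 1

P + Q = (3, 1)


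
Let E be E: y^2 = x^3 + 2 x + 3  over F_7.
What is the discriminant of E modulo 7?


4 a^3 + 27 b^2 = 4*2^3 + 27*3^2 = 32 + 243 = 275
Delta = -16 * (275) = -4400
Delta mod 7 = 3

Delta = 3 (mod 7)


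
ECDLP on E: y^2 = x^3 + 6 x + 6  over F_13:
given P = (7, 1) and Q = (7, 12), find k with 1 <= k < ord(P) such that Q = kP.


Enumerate multiples of P until we hit Q = (7, 12):
  1P = (7, 1)
  2P = (11, 5)
  3P = (9, 10)
  4P = (1, 0)
  5P = (9, 3)
  6P = (11, 8)
  7P = (7, 12)
Match found at i = 7.

k = 7


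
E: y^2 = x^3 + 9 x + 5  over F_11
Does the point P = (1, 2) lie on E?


Check whether y^2 = x^3 + 9 x + 5 (mod 11) for (x, y) = (1, 2).
LHS: y^2 = 2^2 mod 11 = 4
RHS: x^3 + 9 x + 5 = 1^3 + 9*1 + 5 mod 11 = 4
LHS = RHS

Yes, on the curve


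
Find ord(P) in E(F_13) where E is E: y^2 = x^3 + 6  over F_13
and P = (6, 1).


Compute successive multiples of P until we hit O:
  1P = (6, 1)
  2P = (5, 1)
  3P = (2, 12)
  4P = (2, 1)
  5P = (5, 12)
  6P = (6, 12)
  7P = O

ord(P) = 7


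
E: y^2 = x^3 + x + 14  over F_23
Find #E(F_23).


For each x in F_23, count y with y^2 = x^3 + 1 x + 14 mod 23:
  x = 1: RHS = 16, y in [4, 19]  -> 2 point(s)
  x = 2: RHS = 1, y in [1, 22]  -> 2 point(s)
  x = 4: RHS = 13, y in [6, 17]  -> 2 point(s)
  x = 5: RHS = 6, y in [11, 12]  -> 2 point(s)
  x = 6: RHS = 6, y in [11, 12]  -> 2 point(s)
  x = 9: RHS = 16, y in [4, 19]  -> 2 point(s)
  x = 10: RHS = 12, y in [9, 14]  -> 2 point(s)
  x = 12: RHS = 6, y in [11, 12]  -> 2 point(s)
  x = 13: RHS = 16, y in [4, 19]  -> 2 point(s)
  x = 14: RHS = 12, y in [9, 14]  -> 2 point(s)
  x = 15: RHS = 0, y in [0]  -> 1 point(s)
  x = 16: RHS = 9, y in [3, 20]  -> 2 point(s)
  x = 21: RHS = 4, y in [2, 21]  -> 2 point(s)
  x = 22: RHS = 12, y in [9, 14]  -> 2 point(s)
Affine points: 27. Add the point at infinity: total = 28.

#E(F_23) = 28


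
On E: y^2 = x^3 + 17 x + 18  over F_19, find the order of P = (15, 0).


Compute successive multiples of P until we hit O:
  1P = (15, 0)
  2P = O

ord(P) = 2


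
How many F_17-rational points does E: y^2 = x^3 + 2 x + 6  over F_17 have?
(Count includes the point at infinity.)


For each x in F_17, count y with y^2 = x^3 + 2 x + 6 mod 17:
  x = 1: RHS = 9, y in [3, 14]  -> 2 point(s)
  x = 2: RHS = 1, y in [1, 16]  -> 2 point(s)
  x = 6: RHS = 13, y in [8, 9]  -> 2 point(s)
  x = 11: RHS = 16, y in [4, 13]  -> 2 point(s)
  x = 13: RHS = 2, y in [6, 11]  -> 2 point(s)
Affine points: 10. Add the point at infinity: total = 11.

#E(F_17) = 11


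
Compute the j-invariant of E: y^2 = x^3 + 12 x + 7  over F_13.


Delta = -16(4 a^3 + 27 b^2) mod 13 = 8
-1728 * (4 a)^3 = -1728 * (4*12)^3 mod 13 = 1
j = 1 * 8^(-1) mod 13 = 5

j = 5 (mod 13)


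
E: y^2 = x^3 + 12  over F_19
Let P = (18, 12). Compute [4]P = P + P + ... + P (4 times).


k = 4 = 100_2 (binary, LSB first: 001)
Double-and-add from P = (18, 12):
  bit 0 = 0: acc unchanged = O
  bit 1 = 0: acc unchanged = O
  bit 2 = 1: acc = O + (10, 10) = (10, 10)

4P = (10, 10)


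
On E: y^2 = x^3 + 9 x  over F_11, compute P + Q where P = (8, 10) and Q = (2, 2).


P != Q, so use the chord formula.
s = (y2 - y1) / (x2 - x1) = (3) / (5) mod 11 = 5
x3 = s^2 - x1 - x2 mod 11 = 5^2 - 8 - 2 = 4
y3 = s (x1 - x3) - y1 mod 11 = 5 * (8 - 4) - 10 = 10

P + Q = (4, 10)


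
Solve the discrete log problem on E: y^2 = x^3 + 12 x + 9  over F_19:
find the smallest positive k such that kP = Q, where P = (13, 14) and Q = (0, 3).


Enumerate multiples of P until we hit Q = (0, 3):
  1P = (13, 14)
  2P = (4, 11)
  3P = (0, 3)
Match found at i = 3.

k = 3


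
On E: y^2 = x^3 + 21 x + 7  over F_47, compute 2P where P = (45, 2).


Doubling: s = (3 x1^2 + a) / (2 y1)
s = (3*45^2 + 21) / (2*2) mod 47 = 20
x3 = s^2 - 2 x1 mod 47 = 20^2 - 2*45 = 28
y3 = s (x1 - x3) - y1 mod 47 = 20 * (45 - 28) - 2 = 9

2P = (28, 9)


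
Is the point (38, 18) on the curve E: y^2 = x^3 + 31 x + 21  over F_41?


Check whether y^2 = x^3 + 31 x + 21 (mod 41) for (x, y) = (38, 18).
LHS: y^2 = 18^2 mod 41 = 37
RHS: x^3 + 31 x + 21 = 38^3 + 31*38 + 21 mod 41 = 24
LHS != RHS

No, not on the curve


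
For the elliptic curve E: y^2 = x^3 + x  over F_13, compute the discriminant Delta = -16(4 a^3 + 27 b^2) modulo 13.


4 a^3 + 27 b^2 = 4*1^3 + 27*0^2 = 4 + 0 = 4
Delta = -16 * (4) = -64
Delta mod 13 = 1

Delta = 1 (mod 13)


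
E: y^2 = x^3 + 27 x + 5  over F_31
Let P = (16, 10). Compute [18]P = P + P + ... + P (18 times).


k = 18 = 10010_2 (binary, LSB first: 01001)
Double-and-add from P = (16, 10):
  bit 0 = 0: acc unchanged = O
  bit 1 = 1: acc = O + (0, 6) = (0, 6)
  bit 2 = 0: acc unchanged = (0, 6)
  bit 3 = 0: acc unchanged = (0, 6)
  bit 4 = 1: acc = (0, 6) + (24, 0) = (9, 4)

18P = (9, 4)


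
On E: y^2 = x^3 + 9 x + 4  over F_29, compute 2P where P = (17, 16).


Doubling: s = (3 x1^2 + a) / (2 y1)
s = (3*17^2 + 9) / (2*16) mod 29 = 2
x3 = s^2 - 2 x1 mod 29 = 2^2 - 2*17 = 28
y3 = s (x1 - x3) - y1 mod 29 = 2 * (17 - 28) - 16 = 20

2P = (28, 20)


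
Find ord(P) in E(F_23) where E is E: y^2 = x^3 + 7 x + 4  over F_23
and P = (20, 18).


Compute successive multiples of P until we hit O:
  1P = (20, 18)
  2P = (1, 14)
  3P = (3, 11)
  4P = (2, 7)
  5P = (4, 2)
  6P = (0, 2)
  7P = (11, 3)
  8P = (5, 7)
  ... (continuing to 25P)
  25P = O

ord(P) = 25


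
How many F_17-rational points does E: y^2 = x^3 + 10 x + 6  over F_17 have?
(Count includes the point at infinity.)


For each x in F_17, count y with y^2 = x^3 + 10 x + 6 mod 17:
  x = 1: RHS = 0, y in [0]  -> 1 point(s)
  x = 2: RHS = 0, y in [0]  -> 1 point(s)
  x = 4: RHS = 8, y in [5, 12]  -> 2 point(s)
  x = 9: RHS = 9, y in [3, 14]  -> 2 point(s)
  x = 10: RHS = 1, y in [1, 16]  -> 2 point(s)
  x = 11: RHS = 2, y in [6, 11]  -> 2 point(s)
  x = 12: RHS = 1, y in [1, 16]  -> 2 point(s)
  x = 13: RHS = 4, y in [2, 15]  -> 2 point(s)
  x = 14: RHS = 0, y in [0]  -> 1 point(s)
Affine points: 15. Add the point at infinity: total = 16.

#E(F_17) = 16


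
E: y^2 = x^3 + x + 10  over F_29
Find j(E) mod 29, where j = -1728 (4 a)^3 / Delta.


Delta = -16(4 a^3 + 27 b^2) mod 29 = 4
-1728 * (4 a)^3 = -1728 * (4*1)^3 mod 29 = 14
j = 14 * 4^(-1) mod 29 = 18

j = 18 (mod 29)


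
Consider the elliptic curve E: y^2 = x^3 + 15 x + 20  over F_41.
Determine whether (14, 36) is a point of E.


Check whether y^2 = x^3 + 15 x + 20 (mod 41) for (x, y) = (14, 36).
LHS: y^2 = 36^2 mod 41 = 25
RHS: x^3 + 15 x + 20 = 14^3 + 15*14 + 20 mod 41 = 22
LHS != RHS

No, not on the curve


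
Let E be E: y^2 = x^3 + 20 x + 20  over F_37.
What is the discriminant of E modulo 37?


4 a^3 + 27 b^2 = 4*20^3 + 27*20^2 = 32000 + 10800 = 42800
Delta = -16 * (42800) = -684800
Delta mod 37 = 33

Delta = 33 (mod 37)


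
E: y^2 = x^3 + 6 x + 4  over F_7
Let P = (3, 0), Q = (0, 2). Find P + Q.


P != Q, so use the chord formula.
s = (y2 - y1) / (x2 - x1) = (2) / (4) mod 7 = 4
x3 = s^2 - x1 - x2 mod 7 = 4^2 - 3 - 0 = 6
y3 = s (x1 - x3) - y1 mod 7 = 4 * (3 - 6) - 0 = 2

P + Q = (6, 2)


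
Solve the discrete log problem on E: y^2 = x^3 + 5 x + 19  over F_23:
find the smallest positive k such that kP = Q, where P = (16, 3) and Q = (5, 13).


Enumerate multiples of P until we hit Q = (5, 13):
  1P = (16, 3)
  2P = (22, 6)
  3P = (14, 21)
  4P = (5, 13)
Match found at i = 4.

k = 4


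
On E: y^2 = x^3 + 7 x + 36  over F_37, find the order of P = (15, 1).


Compute successive multiples of P until we hit O:
  1P = (15, 1)
  2P = (34, 32)
  3P = (21, 34)
  4P = (22, 16)
  5P = (28, 24)
  6P = (28, 13)
  7P = (22, 21)
  8P = (21, 3)
  ... (continuing to 11P)
  11P = O

ord(P) = 11


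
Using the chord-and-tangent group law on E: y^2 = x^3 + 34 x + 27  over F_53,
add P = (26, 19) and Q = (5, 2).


P != Q, so use the chord formula.
s = (y2 - y1) / (x2 - x1) = (36) / (32) mod 53 = 21
x3 = s^2 - x1 - x2 mod 53 = 21^2 - 26 - 5 = 39
y3 = s (x1 - x3) - y1 mod 53 = 21 * (26 - 39) - 19 = 26

P + Q = (39, 26)


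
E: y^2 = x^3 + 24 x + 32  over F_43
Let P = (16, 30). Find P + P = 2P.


Doubling: s = (3 x1^2 + a) / (2 y1)
s = (3*16^2 + 24) / (2*30) mod 43 = 39
x3 = s^2 - 2 x1 mod 43 = 39^2 - 2*16 = 27
y3 = s (x1 - x3) - y1 mod 43 = 39 * (16 - 27) - 30 = 14

2P = (27, 14)
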